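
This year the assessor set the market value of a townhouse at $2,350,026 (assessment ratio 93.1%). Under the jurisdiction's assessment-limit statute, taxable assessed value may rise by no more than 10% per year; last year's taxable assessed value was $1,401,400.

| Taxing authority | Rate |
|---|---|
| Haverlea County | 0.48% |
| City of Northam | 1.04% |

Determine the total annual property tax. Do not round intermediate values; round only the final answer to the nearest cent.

$23,431.41

Uncapped assessed value = $2,350,026 × 0.931 = $2,187,874.206
Cap limit = $1,401,400 × 1.1 = $1,541,540
Taxable assessed value = min($2,187,874.206, $1,541,540) = $1,541,540 (cap binds)
Haverlea County: $1,541,540 × 0.0048 = $7,399.392
City of Northam: $1,541,540 × 0.0104 = $16,032.016
Total = $23,431.408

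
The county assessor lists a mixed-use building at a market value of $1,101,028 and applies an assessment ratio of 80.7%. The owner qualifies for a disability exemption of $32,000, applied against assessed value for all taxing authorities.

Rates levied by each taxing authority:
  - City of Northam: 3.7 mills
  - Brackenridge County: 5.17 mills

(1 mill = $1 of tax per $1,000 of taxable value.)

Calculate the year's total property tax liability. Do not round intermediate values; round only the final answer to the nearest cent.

$7,597.42

Assessed value = $1,101,028 × 0.807 = $888,529.596
Taxable value = $888,529.596 − $32,000 = $856,529.596
City of Northam: $856,529.596 × 0.0037 = $3,169.1595052
Brackenridge County: $856,529.596 × 0.00517 = $4,428.25801132
Total = $3,169.1595052 + $4,428.25801132 = $7,597.41751652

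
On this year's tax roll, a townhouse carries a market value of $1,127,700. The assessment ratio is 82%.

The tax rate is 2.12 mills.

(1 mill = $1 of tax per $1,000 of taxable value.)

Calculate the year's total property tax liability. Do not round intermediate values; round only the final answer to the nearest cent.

Assessed value = $1,127,700 × 0.82 = $924,714
Tax = $924,714 × 0.00212 = $1,960.39368

$1,960.39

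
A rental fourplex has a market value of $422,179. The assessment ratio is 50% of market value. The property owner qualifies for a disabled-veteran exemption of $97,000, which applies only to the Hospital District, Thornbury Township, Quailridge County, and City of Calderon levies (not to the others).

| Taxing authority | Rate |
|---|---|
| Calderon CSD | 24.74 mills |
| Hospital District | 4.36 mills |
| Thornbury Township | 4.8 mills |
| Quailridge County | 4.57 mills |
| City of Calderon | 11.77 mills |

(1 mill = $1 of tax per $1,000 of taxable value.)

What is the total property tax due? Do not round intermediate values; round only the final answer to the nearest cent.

Assessed value = $422,179 × 0.5 = $211,089.5
Calderon CSD: $211,089.5 × 0.02474 = $5,222.35423
Hospital District: ($211,089.5 − $97,000) × 0.00436 = $114,089.5 × 0.00436 = $497.43022
Thornbury Township: ($211,089.5 − $97,000) × 0.0048 = $114,089.5 × 0.0048 = $547.6296
Quailridge County: ($211,089.5 − $97,000) × 0.00457 = $114,089.5 × 0.00457 = $521.389015
City of Calderon: ($211,089.5 − $97,000) × 0.01177 = $114,089.5 × 0.01177 = $1,342.833415
Total = $8,131.63648

$8,131.64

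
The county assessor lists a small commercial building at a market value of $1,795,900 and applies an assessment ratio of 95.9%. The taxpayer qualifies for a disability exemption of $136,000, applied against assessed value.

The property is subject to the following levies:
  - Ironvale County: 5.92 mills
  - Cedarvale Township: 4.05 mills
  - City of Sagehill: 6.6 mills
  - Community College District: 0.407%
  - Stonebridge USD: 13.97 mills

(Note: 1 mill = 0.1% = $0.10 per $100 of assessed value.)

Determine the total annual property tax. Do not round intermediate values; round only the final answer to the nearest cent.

$54,900.74

Assessed value = $1,795,900 × 0.959 = $1,722,268.1
Taxable value = $1,722,268.1 − $136,000 = $1,586,268.1
Ironvale County: $1,586,268.1 × 0.00592 = $9,390.707152
Cedarvale Township: $1,586,268.1 × 0.00405 = $6,424.385805
City of Sagehill: $1,586,268.1 × 0.0066 = $10,469.36946
Community College District: $1,586,268.1 × 0.00407 = $6,456.111167
Stonebridge USD: $1,586,268.1 × 0.01397 = $22,160.165357
Total = $54,900.738941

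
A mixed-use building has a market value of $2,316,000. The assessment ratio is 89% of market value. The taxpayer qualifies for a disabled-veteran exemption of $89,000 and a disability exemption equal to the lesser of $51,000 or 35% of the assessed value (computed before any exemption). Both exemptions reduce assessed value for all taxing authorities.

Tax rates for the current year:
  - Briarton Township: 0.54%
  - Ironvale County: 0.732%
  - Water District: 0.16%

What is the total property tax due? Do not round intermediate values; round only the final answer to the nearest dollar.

Assessed value = $2,316,000 × 0.89 = $2,061,240
Disability exemption = min($51,000, 35% × $2,061,240) = min($51,000, $721,434) = $51,000 (dollar cap binds)
Taxable value = $2,061,240 − $89,000 − $51,000 = $1,921,240
Briarton Township: $1,921,240 × 0.0054 = $10,374.696
Ironvale County: $1,921,240 × 0.00732 = $14,063.4768
Water District: $1,921,240 × 0.0016 = $3,073.984
Total = $27,512.1568

$27,512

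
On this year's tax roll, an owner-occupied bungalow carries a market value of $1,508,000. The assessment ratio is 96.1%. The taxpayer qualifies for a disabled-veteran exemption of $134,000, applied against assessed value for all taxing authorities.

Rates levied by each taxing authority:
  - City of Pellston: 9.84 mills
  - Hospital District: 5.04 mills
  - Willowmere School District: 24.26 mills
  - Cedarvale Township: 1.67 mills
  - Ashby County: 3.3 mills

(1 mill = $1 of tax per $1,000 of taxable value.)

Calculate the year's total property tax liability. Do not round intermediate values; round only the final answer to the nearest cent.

$58,012.94

Assessed value = $1,508,000 × 0.961 = $1,449,188
Taxable value = $1,449,188 − $134,000 = $1,315,188
City of Pellston: $1,315,188 × 0.00984 = $12,941.44992
Hospital District: $1,315,188 × 0.00504 = $6,628.54752
Willowmere School District: $1,315,188 × 0.02426 = $31,906.46088
Cedarvale Township: $1,315,188 × 0.00167 = $2,196.36396
Ashby County: $1,315,188 × 0.0033 = $4,340.1204
Total = $12,941.44992 + $6,628.54752 + $31,906.46088 + $2,196.36396 + $4,340.1204 = $58,012.94268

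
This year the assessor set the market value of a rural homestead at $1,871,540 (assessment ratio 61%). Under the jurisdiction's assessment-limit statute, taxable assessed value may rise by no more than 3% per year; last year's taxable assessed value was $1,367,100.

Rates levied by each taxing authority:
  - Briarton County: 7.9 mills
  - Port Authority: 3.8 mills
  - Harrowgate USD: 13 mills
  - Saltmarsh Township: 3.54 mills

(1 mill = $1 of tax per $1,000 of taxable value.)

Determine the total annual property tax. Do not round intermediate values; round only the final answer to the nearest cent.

$32,239.90

Uncapped assessed value = $1,871,540 × 0.61 = $1,141,639.4
Cap limit = $1,367,100 × 1.03 = $1,408,113
Taxable assessed value = min($1,141,639.4, $1,408,113) = $1,141,639.4 (cap does not bind)
Briarton County: $1,141,639.4 × 0.0079 = $9,018.95126
Port Authority: $1,141,639.4 × 0.0038 = $4,338.22972
Harrowgate USD: $1,141,639.4 × 0.013 = $14,841.3122
Saltmarsh Township: $1,141,639.4 × 0.00354 = $4,041.403476
Total = $32,239.896656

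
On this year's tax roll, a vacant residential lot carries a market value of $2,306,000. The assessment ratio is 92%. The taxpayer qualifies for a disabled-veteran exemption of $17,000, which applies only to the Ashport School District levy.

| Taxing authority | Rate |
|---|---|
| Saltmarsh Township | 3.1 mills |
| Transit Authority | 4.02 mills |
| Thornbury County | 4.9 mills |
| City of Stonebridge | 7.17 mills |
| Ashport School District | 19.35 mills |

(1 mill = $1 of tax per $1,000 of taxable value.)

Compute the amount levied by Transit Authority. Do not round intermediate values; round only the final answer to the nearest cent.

$8,528.51

Assessed value = $2,306,000 × 0.92 = $2,121,520
Transit Authority taxable value = $2,121,520 (exemption does not apply)
Transit Authority levy = $2,121,520 × 0.00402 = $8,528.5104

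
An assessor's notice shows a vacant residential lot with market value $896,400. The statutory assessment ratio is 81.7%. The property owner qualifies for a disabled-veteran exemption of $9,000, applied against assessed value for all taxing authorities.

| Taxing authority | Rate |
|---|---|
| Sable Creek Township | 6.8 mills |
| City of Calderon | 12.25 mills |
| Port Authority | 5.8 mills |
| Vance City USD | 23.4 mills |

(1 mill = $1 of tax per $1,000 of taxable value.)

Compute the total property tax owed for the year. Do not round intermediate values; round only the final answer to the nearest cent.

Assessed value = $896,400 × 0.817 = $732,358.8
Taxable value = $732,358.8 − $9,000 = $723,358.8
Sable Creek Township: $723,358.8 × 0.0068 = $4,918.83984
City of Calderon: $723,358.8 × 0.01225 = $8,861.1453
Port Authority: $723,358.8 × 0.0058 = $4,195.48104
Vance City USD: $723,358.8 × 0.0234 = $16,926.59592
Total = $4,918.83984 + $8,861.1453 + $4,195.48104 + $16,926.59592 = $34,902.0621

$34,902.06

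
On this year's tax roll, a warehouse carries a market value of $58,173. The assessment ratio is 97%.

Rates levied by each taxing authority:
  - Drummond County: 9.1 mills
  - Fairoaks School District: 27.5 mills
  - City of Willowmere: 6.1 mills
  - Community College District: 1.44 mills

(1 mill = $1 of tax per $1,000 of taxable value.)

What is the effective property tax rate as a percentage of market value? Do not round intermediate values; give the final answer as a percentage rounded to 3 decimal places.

4.282%

Assessed value = $58,173 × 0.97 = $56,427.81
Drummond County: $56,427.81 × 0.0091 = $513.493071
Fairoaks School District: $56,427.81 × 0.0275 = $1,551.764775
City of Willowmere: $56,427.81 × 0.0061 = $344.209641
Community College District: $56,427.81 × 0.00144 = $81.2560464
Total tax = $2,490.7235334
Effective rate = $2,490.7235334 ÷ $58,173 = 4.282% of market value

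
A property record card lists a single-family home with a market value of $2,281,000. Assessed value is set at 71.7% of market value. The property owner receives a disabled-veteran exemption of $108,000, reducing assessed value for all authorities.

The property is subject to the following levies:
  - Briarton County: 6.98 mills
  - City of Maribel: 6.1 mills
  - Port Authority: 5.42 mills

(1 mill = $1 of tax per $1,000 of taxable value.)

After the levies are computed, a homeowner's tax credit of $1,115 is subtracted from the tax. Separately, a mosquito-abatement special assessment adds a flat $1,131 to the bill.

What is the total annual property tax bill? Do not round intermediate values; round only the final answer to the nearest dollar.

Assessed value = $2,281,000 × 0.717 = $1,635,477
Taxable value = $1,635,477 − $108,000 = $1,527,477
Briarton County: $1,527,477 × 0.00698 = $10,661.78946
City of Maribel: $1,527,477 × 0.0061 = $9,317.6097
Port Authority: $1,527,477 × 0.00542 = $8,278.92534
Levies subtotal = $28,258.3245
After credit = $28,258.3245 − $1,115 = $27,143.3245
Total = $27,143.3245 + $1,131 = $28,274.3245

$28,274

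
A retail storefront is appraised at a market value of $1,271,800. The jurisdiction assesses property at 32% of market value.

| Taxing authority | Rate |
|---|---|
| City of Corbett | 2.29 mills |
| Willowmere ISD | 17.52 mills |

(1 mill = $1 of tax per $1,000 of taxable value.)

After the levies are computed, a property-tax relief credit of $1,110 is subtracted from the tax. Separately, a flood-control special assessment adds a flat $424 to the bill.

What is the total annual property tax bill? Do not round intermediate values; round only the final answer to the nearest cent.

Assessed value = $1,271,800 × 0.32 = $406,976
City of Corbett: $406,976 × 0.00229 = $931.97504
Willowmere ISD: $406,976 × 0.01752 = $7,130.21952
Levies subtotal = $8,062.19456
After credit = $8,062.19456 − $1,110 = $6,952.19456
Total = $6,952.19456 + $424 = $7,376.19456

$7,376.19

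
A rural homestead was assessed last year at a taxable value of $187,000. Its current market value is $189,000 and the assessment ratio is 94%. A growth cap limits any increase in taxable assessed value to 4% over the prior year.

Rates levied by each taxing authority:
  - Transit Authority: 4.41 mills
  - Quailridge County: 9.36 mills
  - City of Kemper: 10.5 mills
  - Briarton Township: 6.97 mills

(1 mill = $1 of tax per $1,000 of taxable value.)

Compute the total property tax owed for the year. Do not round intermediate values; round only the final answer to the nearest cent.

Uncapped assessed value = $189,000 × 0.94 = $177,660
Cap limit = $187,000 × 1.04 = $194,480
Taxable assessed value = min($177,660, $194,480) = $177,660 (cap does not bind)
Transit Authority: $177,660 × 0.00441 = $783.4806
Quailridge County: $177,660 × 0.00936 = $1,662.8976
City of Kemper: $177,660 × 0.0105 = $1,865.43
Briarton Township: $177,660 × 0.00697 = $1,238.2902
Total = $5,550.0984

$5,550.10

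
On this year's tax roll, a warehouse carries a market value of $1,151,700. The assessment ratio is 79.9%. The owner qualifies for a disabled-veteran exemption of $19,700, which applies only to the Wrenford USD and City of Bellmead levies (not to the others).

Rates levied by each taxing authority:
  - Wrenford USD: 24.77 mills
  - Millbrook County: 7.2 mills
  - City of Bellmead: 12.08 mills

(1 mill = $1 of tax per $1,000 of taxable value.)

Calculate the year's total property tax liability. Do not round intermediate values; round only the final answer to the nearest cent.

Assessed value = $1,151,700 × 0.799 = $920,208.3
Wrenford USD: ($920,208.3 − $19,700) × 0.02477 = $900,508.3 × 0.02477 = $22,305.590591
Millbrook County: $920,208.3 × 0.0072 = $6,625.49976
City of Bellmead: ($920,208.3 − $19,700) × 0.01208 = $900,508.3 × 0.01208 = $10,878.140264
Total = $39,809.230615

$39,809.23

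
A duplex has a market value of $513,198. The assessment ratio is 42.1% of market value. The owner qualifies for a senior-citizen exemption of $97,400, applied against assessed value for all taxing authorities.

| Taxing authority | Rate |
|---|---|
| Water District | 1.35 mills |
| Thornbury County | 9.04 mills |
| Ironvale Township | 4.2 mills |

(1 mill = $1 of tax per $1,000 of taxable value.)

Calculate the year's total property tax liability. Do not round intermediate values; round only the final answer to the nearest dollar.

$1,731

Assessed value = $513,198 × 0.421 = $216,056.358
Taxable value = $216,056.358 − $97,400 = $118,656.358
Water District: $118,656.358 × 0.00135 = $160.1860833
Thornbury County: $118,656.358 × 0.00904 = $1,072.65347632
Ironvale Township: $118,656.358 × 0.0042 = $498.3567036
Total = $160.1860833 + $1,072.65347632 + $498.3567036 = $1,731.19626322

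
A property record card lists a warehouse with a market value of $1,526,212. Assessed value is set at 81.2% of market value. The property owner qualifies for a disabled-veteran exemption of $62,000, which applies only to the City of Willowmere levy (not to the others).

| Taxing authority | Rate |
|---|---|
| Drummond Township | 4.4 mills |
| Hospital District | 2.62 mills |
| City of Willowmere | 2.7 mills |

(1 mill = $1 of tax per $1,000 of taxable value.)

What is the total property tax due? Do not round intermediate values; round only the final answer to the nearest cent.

Assessed value = $1,526,212 × 0.812 = $1,239,284.144
Drummond Township: $1,239,284.144 × 0.0044 = $5,452.8502336
Hospital District: $1,239,284.144 × 0.00262 = $3,246.92445728
City of Willowmere: ($1,239,284.144 − $62,000) × 0.0027 = $1,177,284.144 × 0.0027 = $3,178.6671888
Total = $11,878.44187968

$11,878.44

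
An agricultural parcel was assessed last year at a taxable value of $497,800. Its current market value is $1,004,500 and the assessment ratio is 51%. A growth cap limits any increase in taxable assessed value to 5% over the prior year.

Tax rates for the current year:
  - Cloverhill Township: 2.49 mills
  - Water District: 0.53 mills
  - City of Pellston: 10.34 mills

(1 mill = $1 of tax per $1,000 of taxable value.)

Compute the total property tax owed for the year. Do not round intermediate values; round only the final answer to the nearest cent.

$6,844.26

Uncapped assessed value = $1,004,500 × 0.51 = $512,295
Cap limit = $497,800 × 1.05 = $522,690
Taxable assessed value = min($512,295, $522,690) = $512,295 (cap does not bind)
Cloverhill Township: $512,295 × 0.00249 = $1,275.61455
Water District: $512,295 × 0.00053 = $271.51635
City of Pellston: $512,295 × 0.01034 = $5,297.1303
Total = $6,844.2612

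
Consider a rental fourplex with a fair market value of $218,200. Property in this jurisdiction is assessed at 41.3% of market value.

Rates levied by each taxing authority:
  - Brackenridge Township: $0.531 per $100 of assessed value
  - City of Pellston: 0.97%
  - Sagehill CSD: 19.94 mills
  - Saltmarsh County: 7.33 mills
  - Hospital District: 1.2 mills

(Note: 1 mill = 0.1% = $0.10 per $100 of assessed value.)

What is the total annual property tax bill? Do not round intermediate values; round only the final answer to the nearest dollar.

$3,918

Assessed value = $218,200 × 0.413 = $90,116.6
Brackenridge Township: $90,116.6 × 0.00531 = $478.519146
City of Pellston: $90,116.6 × 0.0097 = $874.13102
Sagehill CSD: $90,116.6 × 0.01994 = $1,796.925004
Saltmarsh County: $90,116.6 × 0.00733 = $660.554678
Hospital District: $90,116.6 × 0.0012 = $108.13992
Total = $3,918.269768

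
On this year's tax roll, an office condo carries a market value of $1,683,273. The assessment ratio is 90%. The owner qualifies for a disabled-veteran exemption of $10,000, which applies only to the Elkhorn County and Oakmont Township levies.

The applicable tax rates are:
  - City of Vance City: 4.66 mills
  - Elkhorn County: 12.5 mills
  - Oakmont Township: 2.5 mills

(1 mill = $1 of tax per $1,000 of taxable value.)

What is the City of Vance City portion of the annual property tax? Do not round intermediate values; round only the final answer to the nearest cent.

$7,059.65

Assessed value = $1,683,273 × 0.9 = $1,514,945.7
City of Vance City taxable value = $1,514,945.7 (exemption does not apply)
City of Vance City levy = $1,514,945.7 × 0.00466 = $7,059.646962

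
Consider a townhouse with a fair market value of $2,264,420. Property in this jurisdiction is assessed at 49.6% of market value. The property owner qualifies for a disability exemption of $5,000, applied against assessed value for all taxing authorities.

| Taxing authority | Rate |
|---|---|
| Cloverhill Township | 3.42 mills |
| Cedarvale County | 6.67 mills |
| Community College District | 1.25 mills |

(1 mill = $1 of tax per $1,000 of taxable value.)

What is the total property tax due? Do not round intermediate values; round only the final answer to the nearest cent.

Assessed value = $2,264,420 × 0.496 = $1,123,152.32
Taxable value = $1,123,152.32 − $5,000 = $1,118,152.32
Cloverhill Township: $1,118,152.32 × 0.00342 = $3,824.0809344
Cedarvale County: $1,118,152.32 × 0.00667 = $7,458.0759744
Community College District: $1,118,152.32 × 0.00125 = $1,397.6904
Total = $3,824.0809344 + $7,458.0759744 + $1,397.6904 = $12,679.8473088

$12,679.85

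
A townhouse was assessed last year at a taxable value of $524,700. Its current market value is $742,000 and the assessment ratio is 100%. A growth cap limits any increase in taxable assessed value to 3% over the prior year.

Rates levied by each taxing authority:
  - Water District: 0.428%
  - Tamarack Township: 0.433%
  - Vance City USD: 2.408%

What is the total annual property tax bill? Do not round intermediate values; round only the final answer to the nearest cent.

Uncapped assessed value = $742,000 × 1 = $742,000
Cap limit = $524,700 × 1.03 = $540,441
Taxable assessed value = min($742,000, $540,441) = $540,441 (cap binds)
Water District: $540,441 × 0.00428 = $2,313.08748
Tamarack Township: $540,441 × 0.00433 = $2,340.10953
Vance City USD: $540,441 × 0.02408 = $13,013.81928
Total = $17,667.01629

$17,667.02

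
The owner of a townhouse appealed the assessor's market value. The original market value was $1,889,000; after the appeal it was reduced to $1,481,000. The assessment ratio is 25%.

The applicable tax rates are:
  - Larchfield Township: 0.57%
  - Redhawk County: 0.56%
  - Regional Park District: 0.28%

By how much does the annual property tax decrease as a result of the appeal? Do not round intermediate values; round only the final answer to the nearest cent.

Old assessed value = $1,889,000 × 0.25 = $472,250
New assessed value = $1,481,000 × 0.25 = $370,250
Combined rate = 0.0057 + 0.0056 + 0.0028 = 0.0141
Old tax = $472,250 × 0.0141 = $6,658.725
New tax = $370,250 × 0.0141 = $5,220.525
Reduction = $6,658.725 − $5,220.525 = $1,438.2

$1,438.20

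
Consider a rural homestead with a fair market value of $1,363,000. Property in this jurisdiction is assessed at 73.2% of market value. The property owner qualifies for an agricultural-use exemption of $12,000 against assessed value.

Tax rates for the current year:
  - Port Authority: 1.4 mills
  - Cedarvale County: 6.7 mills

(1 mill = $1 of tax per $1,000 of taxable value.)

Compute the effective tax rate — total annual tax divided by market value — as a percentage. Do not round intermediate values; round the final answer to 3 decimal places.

0.586%

Assessed value = $1,363,000 × 0.732 = $997,716
Taxable value = $997,716 − $12,000 = $985,716
Port Authority: $985,716 × 0.0014 = $1,380.0024
Cedarvale County: $985,716 × 0.0067 = $6,604.2972
Total tax = $7,984.2996
Effective rate = $7,984.2996 ÷ $1,363,000 = 0.586% of market value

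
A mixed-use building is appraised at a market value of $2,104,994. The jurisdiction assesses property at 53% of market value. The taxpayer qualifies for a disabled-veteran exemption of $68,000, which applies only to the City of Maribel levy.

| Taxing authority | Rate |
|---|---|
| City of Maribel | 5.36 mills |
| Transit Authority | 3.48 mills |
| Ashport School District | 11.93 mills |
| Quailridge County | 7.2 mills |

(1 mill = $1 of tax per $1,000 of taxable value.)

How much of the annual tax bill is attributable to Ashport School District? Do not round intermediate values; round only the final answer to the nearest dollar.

Assessed value = $2,104,994 × 0.53 = $1,115,646.82
Ashport School District taxable value = $1,115,646.82 (exemption does not apply)
Ashport School District levy = $1,115,646.82 × 0.01193 = $13,309.6665626

$13,310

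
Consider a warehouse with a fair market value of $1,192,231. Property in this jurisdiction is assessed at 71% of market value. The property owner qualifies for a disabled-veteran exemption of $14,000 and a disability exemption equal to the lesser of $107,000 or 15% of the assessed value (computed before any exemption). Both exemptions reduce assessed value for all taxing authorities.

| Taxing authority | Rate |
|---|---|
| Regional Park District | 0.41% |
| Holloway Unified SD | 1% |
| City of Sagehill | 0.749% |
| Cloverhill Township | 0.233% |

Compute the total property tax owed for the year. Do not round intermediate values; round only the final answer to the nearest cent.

Assessed value = $1,192,231 × 0.71 = $846,484.01
Disability exemption = min($107,000, 15% × $846,484.01) = min($107,000, $126,972.6015) = $107,000 (dollar cap binds)
Taxable value = $846,484.01 − $14,000 − $107,000 = $725,484.01
Regional Park District: $725,484.01 × 0.0041 = $2,974.484441
Holloway Unified SD: $725,484.01 × 0.01 = $7,254.8401
City of Sagehill: $725,484.01 × 0.00749 = $5,433.8752349
Cloverhill Township: $725,484.01 × 0.00233 = $1,690.3777433
Total = $17,353.5775192

$17,353.58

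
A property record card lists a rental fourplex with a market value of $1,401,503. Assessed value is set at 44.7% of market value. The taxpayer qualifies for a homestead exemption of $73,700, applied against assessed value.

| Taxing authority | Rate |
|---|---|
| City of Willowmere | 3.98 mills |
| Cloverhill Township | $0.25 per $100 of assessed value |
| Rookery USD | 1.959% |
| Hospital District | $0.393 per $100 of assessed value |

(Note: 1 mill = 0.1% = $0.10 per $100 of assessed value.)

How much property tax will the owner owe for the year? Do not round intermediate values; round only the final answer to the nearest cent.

Assessed value = $1,401,503 × 0.447 = $626,471.841
Taxable value = $626,471.841 − $73,700 = $552,771.841
City of Willowmere: $552,771.841 × 0.00398 = $2,200.03192718
Cloverhill Township: $552,771.841 × 0.0025 = $1,381.9296025
Rookery USD: $552,771.841 × 0.01959 = $10,828.80036519
Hospital District: $552,771.841 × 0.00393 = $2,172.39333513
Total = $16,583.15523

$16,583.16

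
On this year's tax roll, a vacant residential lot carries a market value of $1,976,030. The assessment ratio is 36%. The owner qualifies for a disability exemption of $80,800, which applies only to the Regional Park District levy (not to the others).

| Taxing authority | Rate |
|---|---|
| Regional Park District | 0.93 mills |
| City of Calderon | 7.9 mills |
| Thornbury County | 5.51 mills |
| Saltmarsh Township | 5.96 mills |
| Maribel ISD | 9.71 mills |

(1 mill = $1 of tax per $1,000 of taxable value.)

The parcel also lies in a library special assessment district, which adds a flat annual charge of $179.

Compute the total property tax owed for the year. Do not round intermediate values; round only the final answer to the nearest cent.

$21,452.09

Assessed value = $1,976,030 × 0.36 = $711,370.8
Regional Park District: ($711,370.8 − $80,800) × 0.00093 = $630,570.8 × 0.00093 = $586.430844
City of Calderon: $711,370.8 × 0.0079 = $5,619.82932
Thornbury County: $711,370.8 × 0.00551 = $3,919.653108
Saltmarsh Township: $711,370.8 × 0.00596 = $4,239.769968
Maribel ISD: $711,370.8 × 0.00971 = $6,907.410468
Levies subtotal = $21,273.093708
Total = $21,273.093708 + $179 = $21,452.093708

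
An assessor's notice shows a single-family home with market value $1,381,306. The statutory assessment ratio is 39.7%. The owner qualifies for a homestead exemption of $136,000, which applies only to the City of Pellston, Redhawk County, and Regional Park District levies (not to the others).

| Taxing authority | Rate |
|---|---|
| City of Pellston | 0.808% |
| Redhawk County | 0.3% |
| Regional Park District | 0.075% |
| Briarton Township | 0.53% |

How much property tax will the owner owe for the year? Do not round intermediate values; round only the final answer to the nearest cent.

$7,784.84

Assessed value = $1,381,306 × 0.397 = $548,378.482
City of Pellston: ($548,378.482 − $136,000) × 0.00808 = $412,378.482 × 0.00808 = $3,332.01813456
Redhawk County: ($548,378.482 − $136,000) × 0.003 = $412,378.482 × 0.003 = $1,237.135446
Regional Park District: ($548,378.482 − $136,000) × 0.00075 = $412,378.482 × 0.00075 = $309.2838615
Briarton Township: $548,378.482 × 0.0053 = $2,906.4059546
Total = $7,784.84339666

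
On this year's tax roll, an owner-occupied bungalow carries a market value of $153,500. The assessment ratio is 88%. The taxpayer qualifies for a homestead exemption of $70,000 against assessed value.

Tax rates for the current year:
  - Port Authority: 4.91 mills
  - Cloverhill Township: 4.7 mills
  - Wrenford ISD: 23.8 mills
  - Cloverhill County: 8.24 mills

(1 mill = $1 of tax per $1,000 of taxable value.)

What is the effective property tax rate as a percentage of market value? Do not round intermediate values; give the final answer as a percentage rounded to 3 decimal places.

Assessed value = $153,500 × 0.88 = $135,080
Taxable value = $135,080 − $70,000 = $65,080
Port Authority: $65,080 × 0.00491 = $319.5428
Cloverhill Township: $65,080 × 0.0047 = $305.876
Wrenford ISD: $65,080 × 0.0238 = $1,548.904
Cloverhill County: $65,080 × 0.00824 = $536.2592
Total tax = $2,710.582
Effective rate = $2,710.582 ÷ $153,500 = 1.766% of market value

1.766%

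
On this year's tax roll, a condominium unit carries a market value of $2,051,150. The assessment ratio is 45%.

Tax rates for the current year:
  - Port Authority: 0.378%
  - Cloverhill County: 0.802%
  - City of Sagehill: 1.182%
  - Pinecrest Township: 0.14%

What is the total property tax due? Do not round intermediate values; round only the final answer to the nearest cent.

Assessed value = $2,051,150 × 0.45 = $923,017.5
Port Authority: $923,017.5 × 0.00378 = $3,489.00615
Cloverhill County: $923,017.5 × 0.00802 = $7,402.60035
City of Sagehill: $923,017.5 × 0.01182 = $10,910.06685
Pinecrest Township: $923,017.5 × 0.0014 = $1,292.2245
Total = $3,489.00615 + $7,402.60035 + $10,910.06685 + $1,292.2245 = $23,093.89785

$23,093.90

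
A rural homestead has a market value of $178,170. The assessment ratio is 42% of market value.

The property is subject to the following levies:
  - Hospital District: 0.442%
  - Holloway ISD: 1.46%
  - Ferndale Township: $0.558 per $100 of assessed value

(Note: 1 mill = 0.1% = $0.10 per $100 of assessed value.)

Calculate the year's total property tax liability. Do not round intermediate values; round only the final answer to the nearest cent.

Assessed value = $178,170 × 0.42 = $74,831.4
Hospital District: $74,831.4 × 0.00442 = $330.754788
Holloway ISD: $74,831.4 × 0.0146 = $1,092.53844
Ferndale Township: $74,831.4 × 0.00558 = $417.559212
Total = $1,840.85244

$1,840.85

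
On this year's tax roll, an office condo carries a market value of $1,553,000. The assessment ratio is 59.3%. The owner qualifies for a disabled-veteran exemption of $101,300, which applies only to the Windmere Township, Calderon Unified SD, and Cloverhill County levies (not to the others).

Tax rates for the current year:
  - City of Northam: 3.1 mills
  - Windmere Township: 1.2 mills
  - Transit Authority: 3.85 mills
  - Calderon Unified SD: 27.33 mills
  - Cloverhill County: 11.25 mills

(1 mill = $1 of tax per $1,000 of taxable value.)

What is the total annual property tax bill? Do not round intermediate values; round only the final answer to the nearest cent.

$39,005.30

Assessed value = $1,553,000 × 0.593 = $920,929
City of Northam: $920,929 × 0.0031 = $2,854.8799
Windmere Township: ($920,929 − $101,300) × 0.0012 = $819,629 × 0.0012 = $983.5548
Transit Authority: $920,929 × 0.00385 = $3,545.57665
Calderon Unified SD: ($920,929 − $101,300) × 0.02733 = $819,629 × 0.02733 = $22,400.46057
Cloverhill County: ($920,929 − $101,300) × 0.01125 = $819,629 × 0.01125 = $9,220.82625
Total = $39,005.29817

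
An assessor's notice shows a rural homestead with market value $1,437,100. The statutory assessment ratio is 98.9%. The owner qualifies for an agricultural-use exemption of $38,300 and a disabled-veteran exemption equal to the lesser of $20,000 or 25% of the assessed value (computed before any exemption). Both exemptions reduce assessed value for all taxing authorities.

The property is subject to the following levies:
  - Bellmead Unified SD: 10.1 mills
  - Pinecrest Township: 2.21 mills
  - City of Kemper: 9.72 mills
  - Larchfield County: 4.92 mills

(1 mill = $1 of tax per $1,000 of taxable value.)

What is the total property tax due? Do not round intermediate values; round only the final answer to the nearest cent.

Assessed value = $1,437,100 × 0.989 = $1,421,291.9
Disabled-veteran exemption = min($20,000, 25% × $1,421,291.9) = min($20,000, $355,322.975) = $20,000 (dollar cap binds)
Taxable value = $1,421,291.9 − $38,300 − $20,000 = $1,362,991.9
Bellmead Unified SD: $1,362,991.9 × 0.0101 = $13,766.21819
Pinecrest Township: $1,362,991.9 × 0.00221 = $3,012.212099
City of Kemper: $1,362,991.9 × 0.00972 = $13,248.281268
Larchfield County: $1,362,991.9 × 0.00492 = $6,705.920148
Total = $36,732.631705

$36,732.63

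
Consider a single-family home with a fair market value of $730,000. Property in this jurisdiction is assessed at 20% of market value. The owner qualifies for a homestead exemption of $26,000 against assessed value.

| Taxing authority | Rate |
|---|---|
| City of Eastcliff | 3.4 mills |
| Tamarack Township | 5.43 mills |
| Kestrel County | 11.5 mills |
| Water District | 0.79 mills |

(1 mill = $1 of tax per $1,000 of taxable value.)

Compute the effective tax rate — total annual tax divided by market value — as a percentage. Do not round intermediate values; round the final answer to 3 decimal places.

0.347%

Assessed value = $730,000 × 0.2 = $146,000
Taxable value = $146,000 − $26,000 = $120,000
City of Eastcliff: $120,000 × 0.0034 = $408
Tamarack Township: $120,000 × 0.00543 = $651.6
Kestrel County: $120,000 × 0.0115 = $1,380
Water District: $120,000 × 0.00079 = $94.8
Total tax = $2,534.4
Effective rate = $2,534.4 ÷ $730,000 = 0.347% of market value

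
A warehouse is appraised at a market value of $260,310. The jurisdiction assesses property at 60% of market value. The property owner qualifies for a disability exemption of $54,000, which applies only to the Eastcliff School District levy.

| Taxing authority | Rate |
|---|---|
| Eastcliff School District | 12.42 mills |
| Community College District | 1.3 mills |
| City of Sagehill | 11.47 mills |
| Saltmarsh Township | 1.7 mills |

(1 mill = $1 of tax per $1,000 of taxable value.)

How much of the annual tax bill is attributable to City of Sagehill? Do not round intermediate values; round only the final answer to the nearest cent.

$1,791.45

Assessed value = $260,310 × 0.6 = $156,186
City of Sagehill taxable value = $156,186 (exemption does not apply)
City of Sagehill levy = $156,186 × 0.01147 = $1,791.45342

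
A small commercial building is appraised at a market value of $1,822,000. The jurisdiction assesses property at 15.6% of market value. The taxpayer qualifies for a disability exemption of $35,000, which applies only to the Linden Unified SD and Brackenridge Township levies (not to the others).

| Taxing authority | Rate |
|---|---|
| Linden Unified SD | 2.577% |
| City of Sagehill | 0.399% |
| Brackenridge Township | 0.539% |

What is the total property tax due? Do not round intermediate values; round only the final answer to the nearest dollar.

$8,900

Assessed value = $1,822,000 × 0.156 = $284,232
Linden Unified SD: ($284,232 − $35,000) × 0.02577 = $249,232 × 0.02577 = $6,422.70864
City of Sagehill: $284,232 × 0.00399 = $1,134.08568
Brackenridge Township: ($284,232 − $35,000) × 0.00539 = $249,232 × 0.00539 = $1,343.36048
Total = $8,900.1548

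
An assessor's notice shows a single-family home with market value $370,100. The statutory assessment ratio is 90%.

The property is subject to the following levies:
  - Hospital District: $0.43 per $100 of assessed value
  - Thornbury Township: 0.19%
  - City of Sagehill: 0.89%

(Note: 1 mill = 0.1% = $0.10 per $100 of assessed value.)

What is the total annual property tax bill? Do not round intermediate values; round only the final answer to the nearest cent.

$5,029.66

Assessed value = $370,100 × 0.9 = $333,090
Hospital District: $333,090 × 0.0043 = $1,432.287
Thornbury Township: $333,090 × 0.0019 = $632.871
City of Sagehill: $333,090 × 0.0089 = $2,964.501
Total = $5,029.659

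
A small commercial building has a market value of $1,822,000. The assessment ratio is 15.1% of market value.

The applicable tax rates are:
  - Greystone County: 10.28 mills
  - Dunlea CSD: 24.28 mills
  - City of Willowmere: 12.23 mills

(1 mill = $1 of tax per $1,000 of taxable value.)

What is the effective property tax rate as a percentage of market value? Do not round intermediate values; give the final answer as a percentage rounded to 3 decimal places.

Assessed value = $1,822,000 × 0.151 = $275,122
Greystone County: $275,122 × 0.01028 = $2,828.25416
Dunlea CSD: $275,122 × 0.02428 = $6,679.96216
City of Willowmere: $275,122 × 0.01223 = $3,364.74206
Total tax = $12,872.95838
Effective rate = $12,872.95838 ÷ $1,822,000 = 0.707% of market value

0.707%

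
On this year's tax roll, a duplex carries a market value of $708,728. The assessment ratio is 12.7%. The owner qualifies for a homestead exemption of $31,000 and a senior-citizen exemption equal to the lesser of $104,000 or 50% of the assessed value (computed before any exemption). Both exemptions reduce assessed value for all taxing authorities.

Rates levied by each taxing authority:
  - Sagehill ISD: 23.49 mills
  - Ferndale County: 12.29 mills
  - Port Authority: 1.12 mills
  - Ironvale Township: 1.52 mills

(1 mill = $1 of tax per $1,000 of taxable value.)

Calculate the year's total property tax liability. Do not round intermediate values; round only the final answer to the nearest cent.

$538.04

Assessed value = $708,728 × 0.127 = $90,008.456
Senior-citizen exemption = min($104,000, 50% × $90,008.456) = min($104,000, $45,004.228) = $45,004.228 (percentage binds)
Taxable value = $90,008.456 − $31,000 − $45,004.228 = $14,004.228
Sagehill ISD: $14,004.228 × 0.02349 = $328.95931572
Ferndale County: $14,004.228 × 0.01229 = $172.11196212
Port Authority: $14,004.228 × 0.00112 = $15.68473536
Ironvale Township: $14,004.228 × 0.00152 = $21.28642656
Total = $538.04243976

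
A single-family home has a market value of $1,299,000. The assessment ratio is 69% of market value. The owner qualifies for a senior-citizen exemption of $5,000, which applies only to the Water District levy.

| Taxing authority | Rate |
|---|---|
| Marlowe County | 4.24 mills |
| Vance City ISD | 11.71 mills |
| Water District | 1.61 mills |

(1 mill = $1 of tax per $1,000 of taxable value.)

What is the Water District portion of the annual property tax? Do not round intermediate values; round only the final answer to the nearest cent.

$1,435.01

Assessed value = $1,299,000 × 0.69 = $896,310
Water District taxable value = $896,310 − $5,000 = $891,310
Water District levy = $891,310 × 0.00161 = $1,435.0091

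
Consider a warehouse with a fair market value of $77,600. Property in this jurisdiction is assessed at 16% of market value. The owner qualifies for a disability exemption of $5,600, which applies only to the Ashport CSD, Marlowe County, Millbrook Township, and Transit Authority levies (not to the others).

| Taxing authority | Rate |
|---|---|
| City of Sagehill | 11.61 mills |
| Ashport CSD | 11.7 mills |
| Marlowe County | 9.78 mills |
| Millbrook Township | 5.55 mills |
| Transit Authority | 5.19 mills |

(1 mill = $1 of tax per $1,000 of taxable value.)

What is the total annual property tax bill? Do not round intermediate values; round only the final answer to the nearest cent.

$363.76

Assessed value = $77,600 × 0.16 = $12,416
City of Sagehill: $12,416 × 0.01161 = $144.14976
Ashport CSD: ($12,416 − $5,600) × 0.0117 = $6,816 × 0.0117 = $79.7472
Marlowe County: ($12,416 − $5,600) × 0.00978 = $6,816 × 0.00978 = $66.66048
Millbrook Township: ($12,416 − $5,600) × 0.00555 = $6,816 × 0.00555 = $37.8288
Transit Authority: ($12,416 − $5,600) × 0.00519 = $6,816 × 0.00519 = $35.37504
Total = $363.76128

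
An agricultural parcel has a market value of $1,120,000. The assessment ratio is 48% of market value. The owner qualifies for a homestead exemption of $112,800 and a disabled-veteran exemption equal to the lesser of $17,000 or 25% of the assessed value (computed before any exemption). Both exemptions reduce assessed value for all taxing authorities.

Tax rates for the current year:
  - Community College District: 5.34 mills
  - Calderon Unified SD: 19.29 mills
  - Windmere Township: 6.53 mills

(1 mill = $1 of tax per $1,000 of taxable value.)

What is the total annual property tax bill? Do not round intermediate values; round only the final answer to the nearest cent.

Assessed value = $1,120,000 × 0.48 = $537,600
Disabled-veteran exemption = min($17,000, 25% × $537,600) = min($17,000, $134,400) = $17,000 (dollar cap binds)
Taxable value = $537,600 − $112,800 − $17,000 = $407,800
Community College District: $407,800 × 0.00534 = $2,177.652
Calderon Unified SD: $407,800 × 0.01929 = $7,866.462
Windmere Township: $407,800 × 0.00653 = $2,662.934
Total = $12,707.048

$12,707.05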